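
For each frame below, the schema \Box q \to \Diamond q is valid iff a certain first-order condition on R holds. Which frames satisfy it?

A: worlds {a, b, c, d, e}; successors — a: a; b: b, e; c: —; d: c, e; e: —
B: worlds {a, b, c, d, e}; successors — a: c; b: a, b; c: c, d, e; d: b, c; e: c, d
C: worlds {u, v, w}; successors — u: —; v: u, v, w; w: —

Frame correspondent (Sahlqvist): \forall x \exists y Rxy — i.e. seriality.
A: fails — world c has no successor.
B: holds.
C: fails — world u has no successor.
Valid on: B.

B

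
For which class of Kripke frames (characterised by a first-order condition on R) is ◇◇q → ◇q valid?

transitivity

This schema is equivalent to the 4 axiom □q → □□q.
It corresponds to transitivity: ∀x ∀y ∀z (Rxy ∧ Ryz → Rxz).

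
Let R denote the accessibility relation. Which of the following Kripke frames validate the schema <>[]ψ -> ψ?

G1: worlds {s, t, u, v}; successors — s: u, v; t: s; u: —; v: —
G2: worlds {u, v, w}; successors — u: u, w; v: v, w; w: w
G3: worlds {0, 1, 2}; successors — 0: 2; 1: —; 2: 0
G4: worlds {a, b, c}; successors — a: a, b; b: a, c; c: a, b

G3

The schema corresponds to symmetry: forall x forall y (Rxy -> Ryx).
G1: fails — Rsu but not Rus.
G2: fails — Ruw but not Rwu.
G3: condition met.
G4: fails — Rca but not Rac.
Valid on: G3.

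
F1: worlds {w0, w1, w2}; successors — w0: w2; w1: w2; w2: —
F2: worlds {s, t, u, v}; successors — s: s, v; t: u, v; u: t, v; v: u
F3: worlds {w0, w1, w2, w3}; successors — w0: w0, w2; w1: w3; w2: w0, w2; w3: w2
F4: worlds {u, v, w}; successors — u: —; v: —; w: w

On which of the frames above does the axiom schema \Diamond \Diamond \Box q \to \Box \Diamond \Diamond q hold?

The schema corresponds to a generalized confluence (Geach) condition: \forall x \forall y \forall z ((x R^2 y \wedge xRz) \to \exists w (yRw \wedge z R^2 w)).
F1: condition met.
F2: fails — sR²v, sRv but no w with vRw and vR²w.
F3: condition met.
F4: condition met.

F1, F3, F4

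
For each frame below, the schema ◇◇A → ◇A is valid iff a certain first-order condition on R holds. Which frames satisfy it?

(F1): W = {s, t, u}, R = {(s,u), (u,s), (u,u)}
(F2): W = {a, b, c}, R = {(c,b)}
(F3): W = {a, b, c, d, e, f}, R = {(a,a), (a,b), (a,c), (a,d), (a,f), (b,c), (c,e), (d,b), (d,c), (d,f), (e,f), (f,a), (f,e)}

The schema corresponds to a generalized confluence (Geach) condition: ∀x ∀y (xR²y → ∃w (y = w ∧ xRw)).
(F1): fails — sR²s but no w with s=w and sRw.
(F2): condition met.
(F3): fails — aR²e but no w with e=w and aRw.
Valid on: (F2).

(F2)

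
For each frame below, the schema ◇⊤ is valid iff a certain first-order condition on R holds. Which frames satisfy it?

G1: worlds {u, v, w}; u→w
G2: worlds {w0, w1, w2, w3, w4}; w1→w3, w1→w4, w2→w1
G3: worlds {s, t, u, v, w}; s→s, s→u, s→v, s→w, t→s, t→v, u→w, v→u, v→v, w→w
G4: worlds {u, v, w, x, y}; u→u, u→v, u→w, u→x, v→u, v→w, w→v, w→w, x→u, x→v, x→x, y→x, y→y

G3, G4

Frame correspondent (Sahlqvist): ∀x ∃y Rxy — i.e. seriality.
G1: fails — world v has no successor.
G2: fails — world w0 has no successor.
G3: ✓.
G4: ✓.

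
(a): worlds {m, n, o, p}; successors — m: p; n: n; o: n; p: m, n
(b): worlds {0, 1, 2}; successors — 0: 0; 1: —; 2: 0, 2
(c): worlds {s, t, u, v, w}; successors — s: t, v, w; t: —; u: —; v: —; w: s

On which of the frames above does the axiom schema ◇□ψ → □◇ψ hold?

(b)

The schema corresponds to convergence: ∀x ∀y ∀z (Rxy ∧ Rxz → ∃w (Ryw ∧ Rzw)).
(a): fails — Rpm and Rpn but m and n have no common successor.
(b): satisfies the condition.
(c): fails — Rsv and Rsv but v and v have no common successor.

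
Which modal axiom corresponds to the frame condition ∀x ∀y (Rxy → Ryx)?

The condition is symmetry. The B schema p → □◇p defines it.
Suppose p→□◇p is valid. Take Rxy and set V(p)={x}. Then p at x, so □◇p at x, so ◇p at y, so some z with Ryz has p; z=x, i.e. Ryx.

p → □◇p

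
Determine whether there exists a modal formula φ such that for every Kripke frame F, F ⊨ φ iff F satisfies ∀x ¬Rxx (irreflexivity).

No — not modally definable

If a class were modally definable it would be closed under surjective bounded morphisms (Goldblatt–Thomason).
The 5-cycle (worlds w0,w1,w2,w3,w4 with w0→w1→w2→w3→w4→w0) is irreflexive, and the map sending every world to a single reflexive point • is a surjective bounded morphism (forth: every edge maps to (•,•); back: every world has a successor). So any modal formula valid on the 5-cycle is also valid on the reflexive point, which is not irreflexive.
Hence irreflexivity is not modally definable.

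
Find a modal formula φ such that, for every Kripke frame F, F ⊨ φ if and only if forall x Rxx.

□q → q

The condition is reflexivity. The T schema □q → q defines it.
Suppose □q→q is valid. At any x set V(q)={w : Rxw}. Then □q holds at x, so q holds at x, i.e. Rxx.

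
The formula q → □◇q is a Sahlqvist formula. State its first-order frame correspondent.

symmetry

Suppose q→□◇q is valid. Take Rxy and set V(q)={x}. Then q at x, so □◇q at x, so ◇q at y, so some z with Ryz has q; z=x, i.e. Ryx.
Conversely, on a frame with symmetry the schema holds at every world under every valuation.
Frame condition: ∀x ∀y (Rxy → Ryx).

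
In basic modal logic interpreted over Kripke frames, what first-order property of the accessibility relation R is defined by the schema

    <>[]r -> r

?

symmetry: forall x forall y (Rxy -> Ryx)

Replacing r by ¬r and contraposing gives the equivalent schema r → □◇r.
Suppose r→□◇r is valid. Take Rxy and set V(r)={x}. Then r at x, so □◇r at x, so ◇r at y, so some z with Ryz has r; z=x, i.e. Ryx.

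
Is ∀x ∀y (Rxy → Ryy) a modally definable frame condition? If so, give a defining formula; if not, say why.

This is a Sahlqvist condition; the T□ axiom □(□q → q) defines it.
Suppose □(□q→q) is valid. Take Rxy and set V(q)={w : Ryw}. Then at y, □q holds; since □(□q→q) at x, □q→q at y, so q at y, i.e. Ryy.

Yes — defined by □(□q → q)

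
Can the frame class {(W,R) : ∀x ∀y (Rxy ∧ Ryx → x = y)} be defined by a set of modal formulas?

Not modally definable

Any modally definable frame class is closed under surjective bounded morphisms.
The 8-cycle (worlds s,t,u,v,w,x,y,z with s→t→u→v→w→x→y→z→s) is antisymmetric. Sending even-indexed worlds to a and odd-indexed worlds to b is a surjective bounded morphism onto the two-world frame with a↔b, which is not antisymmetric.
So no modal formula (or set of formulas) defines exactly the antisymmetric frames.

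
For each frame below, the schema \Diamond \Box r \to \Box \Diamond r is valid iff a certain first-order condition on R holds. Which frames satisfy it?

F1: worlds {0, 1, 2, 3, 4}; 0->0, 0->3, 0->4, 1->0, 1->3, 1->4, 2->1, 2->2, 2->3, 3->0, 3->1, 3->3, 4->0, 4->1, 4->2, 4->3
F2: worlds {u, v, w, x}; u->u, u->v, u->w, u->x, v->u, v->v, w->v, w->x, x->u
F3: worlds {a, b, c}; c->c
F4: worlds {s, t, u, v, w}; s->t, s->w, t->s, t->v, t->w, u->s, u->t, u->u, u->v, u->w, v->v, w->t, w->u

This is the axiom for convergence; its first-order frame correspondent is \forall x \forall y \forall z (Rxy \wedge Rxz \to \exists w (Ryw \wedge Rzw)).
F1: satisfies the condition.
F2: fails — Ruw and Rux but w and x have no common successor.
F3: satisfies the condition.
F4: fails — Rsw and Rst but w and t have no common successor.
Valid on: F1, F3.

F1, F3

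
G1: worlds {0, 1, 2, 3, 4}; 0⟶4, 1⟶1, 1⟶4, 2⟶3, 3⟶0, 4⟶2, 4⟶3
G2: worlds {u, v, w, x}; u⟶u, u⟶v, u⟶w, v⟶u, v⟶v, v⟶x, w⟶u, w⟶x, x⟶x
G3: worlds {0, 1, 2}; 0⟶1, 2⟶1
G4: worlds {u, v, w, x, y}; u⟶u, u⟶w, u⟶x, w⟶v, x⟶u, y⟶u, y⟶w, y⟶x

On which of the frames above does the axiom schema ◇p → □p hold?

The schema corresponds to partial functionality: ∀x ∀y ∀z (Rxy ∧ Rxz → y = z).
G1: fails — 1 sees both 1 and 4.
G2: fails — u sees both u and v.
G3: holds.
G4: fails — u sees both u and w.
Valid on: G3.

G3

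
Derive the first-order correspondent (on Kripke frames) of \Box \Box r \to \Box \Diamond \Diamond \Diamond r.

\forall x \forall z (xRz \to \exists w (x R^2 w \wedge z R^3 w))

This is a Sahlqvist (Geach-type) schema ◇^0□^2r → □^1◇^3r.
Minimal-valuation argument: fix x; take any y with xR^0y and any z with xR^1z. Set V(r) to the set of worlds R-reachable from y in exactly 2 steps. Then □^2r holds at y, so the antecedent holds at x; validity forces ◇^3r at z, giving a w with zR^3w and yR^2w.
First-order correspondent: \forall x \forall z (xRz \to \exists w (x R^2 w \wedge z R^3 w)).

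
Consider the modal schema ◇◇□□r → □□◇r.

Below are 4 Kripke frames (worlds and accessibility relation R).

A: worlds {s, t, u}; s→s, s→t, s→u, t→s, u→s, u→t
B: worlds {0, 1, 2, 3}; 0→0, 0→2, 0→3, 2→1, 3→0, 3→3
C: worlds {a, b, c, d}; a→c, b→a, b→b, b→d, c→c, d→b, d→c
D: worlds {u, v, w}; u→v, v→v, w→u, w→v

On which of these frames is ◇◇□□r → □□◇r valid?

Frame correspondent (Sahlqvist): ∀x ∀y ∀z ((xR²y ∧ xR²z) → ∃w (yR²w ∧ zRw)) — i.e. a generalized confluence (Geach) condition.
A: ✓.
B: fails — 0R²0, 0R²1 but no w with 0R²w and 1Rw.
C: fails — bR²a, bR²b but no w with aR²w and bRw.
D: ✓.

A, D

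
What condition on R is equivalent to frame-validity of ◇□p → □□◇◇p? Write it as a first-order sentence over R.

∀x ∀y ∀z ((xRy ∧ xR²z) → ∃w (yRw ∧ zR²w))

This is a Sahlqvist (Geach-type) schema ◇^1□^1p → □^2◇^2p.
First-order correspondent: ∀x ∀y ∀z ((xRy ∧ xR²z) → ∃w (yRw ∧ zR²w)).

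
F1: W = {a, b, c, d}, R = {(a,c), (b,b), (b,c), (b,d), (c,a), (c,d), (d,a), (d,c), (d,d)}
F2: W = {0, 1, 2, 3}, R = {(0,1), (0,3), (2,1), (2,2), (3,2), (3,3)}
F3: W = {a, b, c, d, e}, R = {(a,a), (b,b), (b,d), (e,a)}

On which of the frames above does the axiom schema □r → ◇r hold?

Frame correspondent (Sahlqvist): ∀x ∃y Rxy — i.e. seriality.
F1: holds.
F2: fails — world 1 has no successor.
F3: fails — world c has no successor.
Valid on: F1.

F1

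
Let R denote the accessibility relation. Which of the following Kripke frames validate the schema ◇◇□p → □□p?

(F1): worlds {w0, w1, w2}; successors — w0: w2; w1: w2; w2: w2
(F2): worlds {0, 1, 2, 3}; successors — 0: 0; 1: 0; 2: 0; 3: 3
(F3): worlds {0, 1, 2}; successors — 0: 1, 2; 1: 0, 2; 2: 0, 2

(F1), (F2)

Frame correspondent (Sahlqvist): ∀x ∀y ∀z ((xR²y ∧ xR²z) → ∃w (yRw ∧ z = w)) — i.e. a generalized confluence (Geach) condition.
(F1): condition met.
(F2): condition met.
(F3): fails — 0R²0, 0R²0 but no w with 0Rw and 0=w.
Valid on: (F1), (F2).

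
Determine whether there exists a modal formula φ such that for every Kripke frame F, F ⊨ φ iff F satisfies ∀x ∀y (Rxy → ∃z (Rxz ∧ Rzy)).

Yes: it is density, defined by the C4 schema □□r → □r.
Suppose □□r→□r is valid. Take Rxy and set V(r)={w : xR²w}. Then □□r at x, so □r at x, so r at y, i.e. ∃z(Rxz∧Rzy).

Yes, by □□r → □r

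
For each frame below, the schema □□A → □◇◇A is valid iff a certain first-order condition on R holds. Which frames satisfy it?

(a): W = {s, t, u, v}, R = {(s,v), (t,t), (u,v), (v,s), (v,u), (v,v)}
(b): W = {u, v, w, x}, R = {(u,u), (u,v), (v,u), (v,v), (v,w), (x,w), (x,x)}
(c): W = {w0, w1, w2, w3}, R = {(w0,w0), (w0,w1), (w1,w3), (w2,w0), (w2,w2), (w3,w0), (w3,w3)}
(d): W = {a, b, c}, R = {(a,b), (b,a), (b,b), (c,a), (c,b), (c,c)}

The schema corresponds to a generalized confluence (Geach) condition: ∀x ∀z (xRz → ∃w (xR²w ∧ zR²w)).
(a): ✓.
(b): fails — vRw but no t with vR²t and wR²t.
(c): ✓.
(d): ✓.
Valid on: (a), (c), (d).

(a), (c), (d)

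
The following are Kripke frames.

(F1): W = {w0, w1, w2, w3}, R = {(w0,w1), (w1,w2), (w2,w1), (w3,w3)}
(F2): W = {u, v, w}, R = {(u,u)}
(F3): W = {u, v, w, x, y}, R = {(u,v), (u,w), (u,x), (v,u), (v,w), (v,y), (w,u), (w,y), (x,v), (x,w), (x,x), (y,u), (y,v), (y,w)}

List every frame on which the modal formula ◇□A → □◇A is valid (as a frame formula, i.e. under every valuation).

Frame correspondent (Sahlqvist): ∀x ∀y ∀z (Rxy ∧ Rxz → ∃w (Ryw ∧ Rzw)) — i.e. convergence.
(F1): satisfies the condition.
(F2): satisfies the condition.
(F3): fails — Ruw and Rux but w and x have no common successor.

(F1), (F2)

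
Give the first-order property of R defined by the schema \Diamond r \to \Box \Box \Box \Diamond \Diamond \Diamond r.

This is a Sahlqvist (Geach-type) schema ◇^1□^0r → □^3◇^3r.
First-order correspondent: \forall x \forall y \forall z ((xRy \wedge x R^3 z) \to \exists w (y = w \wedge z R^3 w)).

\forall x \forall y \forall z ((xRy \wedge x R^3 z) \to \exists w (y = w \wedge z R^3 w))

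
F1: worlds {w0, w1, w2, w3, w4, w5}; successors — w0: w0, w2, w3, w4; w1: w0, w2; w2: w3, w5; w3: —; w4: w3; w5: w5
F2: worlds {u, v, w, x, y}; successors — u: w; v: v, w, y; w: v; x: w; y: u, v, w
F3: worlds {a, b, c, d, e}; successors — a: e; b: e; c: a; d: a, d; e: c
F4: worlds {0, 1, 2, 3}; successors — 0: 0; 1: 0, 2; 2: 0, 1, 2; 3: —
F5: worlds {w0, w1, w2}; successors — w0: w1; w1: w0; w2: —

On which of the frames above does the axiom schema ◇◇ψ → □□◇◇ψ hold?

F5

The schema corresponds to a generalized confluence (Geach) condition: ∀x ∀y ∀z ((xR²y ∧ xR²z) → ∃w (y = w ∧ zR²w)).
F1: fails — w0R²w0, w0R²w2 but no w with w0=w and w2R²w.
F2: fails — vR²u, vR²u but no t with u=t and uR²t.
F3: fails — aR²c, aR²c but no w with c=w and cR²w.
F4: fails — 1R²1, 1R²0 but no w with 1=w and 0R²w.
F5: satisfies the condition.
Valid on: F5.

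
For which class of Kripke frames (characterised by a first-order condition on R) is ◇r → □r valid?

Partial functionality

Suppose ◇r→□r is valid. Take Rxy, Rxz and set V(r)={y}. Then ◇r at x, so □r at x, so r at z, i.e. z=y.
Conversely, on a frame with partial functionality the schema holds at every world under every valuation.
So the correspondent is partial functionality.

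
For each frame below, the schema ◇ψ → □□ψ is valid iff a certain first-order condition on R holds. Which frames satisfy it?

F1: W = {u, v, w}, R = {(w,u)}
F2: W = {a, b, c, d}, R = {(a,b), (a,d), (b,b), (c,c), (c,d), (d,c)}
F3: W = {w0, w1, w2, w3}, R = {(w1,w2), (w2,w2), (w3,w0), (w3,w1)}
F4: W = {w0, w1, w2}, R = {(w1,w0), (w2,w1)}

F1

This is the axiom for a generalized confluence (Geach) condition; its first-order frame correspondent is ∀x ∀y ∀z ((xRy ∧ xR²z) → ∃w (y = w ∧ z = w)).
F1: condition met.
F2: fails — aRb, aR²c but b ≠ c.
F3: fails — w3Rw0, w3R²w2 but w0 ≠ w2.
F4: fails — w2Rw1, w2R²w0 but w1 ≠ w0.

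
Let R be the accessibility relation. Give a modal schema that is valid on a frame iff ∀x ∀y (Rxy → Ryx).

ψ → □◇ψ

This is symmetry; the standard corresponding axiom is B: ψ → □◇ψ.
Suppose ψ→□◇ψ is valid. Take Rxy and set V(ψ)={x}. Then ψ at x, so □◇ψ at x, so ◇ψ at y, so some z with Ryz has ψ; z=x, i.e. Ryx.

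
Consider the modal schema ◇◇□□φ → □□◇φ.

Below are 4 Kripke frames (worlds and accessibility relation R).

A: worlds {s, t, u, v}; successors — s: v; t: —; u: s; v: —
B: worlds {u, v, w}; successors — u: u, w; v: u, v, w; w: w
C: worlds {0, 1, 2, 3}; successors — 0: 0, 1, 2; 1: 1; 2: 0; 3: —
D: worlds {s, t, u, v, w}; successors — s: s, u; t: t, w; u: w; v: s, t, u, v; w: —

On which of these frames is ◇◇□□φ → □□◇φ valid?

This is the axiom for a generalized confluence (Geach) condition; its first-order frame correspondent is ∀x ∀y ∀z ((xR²y ∧ xR²z) → ∃w (yR²w ∧ zRw)).
A: fails — uR²v, uR²v but no w with vR²w and vRw.
B: ✓.
C: fails — 0R²1, 0R²2 but no w with 1R²w and 2Rw.
D: fails — sR²s, sR²w but no w* with sR²w* and wRw*.
Valid on: B.

B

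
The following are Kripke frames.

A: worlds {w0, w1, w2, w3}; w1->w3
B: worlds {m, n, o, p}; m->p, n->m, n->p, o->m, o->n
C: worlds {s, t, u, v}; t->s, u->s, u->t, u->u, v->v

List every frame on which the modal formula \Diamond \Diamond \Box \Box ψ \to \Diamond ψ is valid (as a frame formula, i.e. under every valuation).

This is the axiom for a generalized confluence (Geach) condition; its first-order frame correspondent is \forall x \forall y (x R^2 y \to \exists w (y R^2 w \wedge xRw)).
A: ✓.
B: fails — nR²p but no w with pR²w and nRw.
C: fails — uR²s but no w with sR²w and uRw.

A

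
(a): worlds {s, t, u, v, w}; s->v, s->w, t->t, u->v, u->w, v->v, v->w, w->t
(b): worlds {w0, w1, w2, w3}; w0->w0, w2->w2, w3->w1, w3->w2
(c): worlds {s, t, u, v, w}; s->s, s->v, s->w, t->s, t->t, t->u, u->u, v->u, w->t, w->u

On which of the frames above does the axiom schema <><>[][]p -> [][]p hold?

(b)

The schema corresponds to a generalized confluence (Geach) condition: forall x forall y forall z ((x R^2 y & x R^2 z) -> exists w (y R^2 w & z = w)).
(a): fails — sR²t, sR²v but no w* with tR²w* and v=w*.
(b): ✓.
(c): fails — sR²u, sR²s but no w* with uR²w* and s=w*.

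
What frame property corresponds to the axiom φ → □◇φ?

Symmetry

Suppose φ→□◇φ is valid. Take Rxy and set V(φ)={x}. Then φ at x, so □◇φ at x, so ◇φ at y, so some z with Ryz has φ; z=x, i.e. Ryx.
Conversely, any frame satisfying ∀x ∀y (Rxy → Ryx) validates the schema.
Frame condition: ∀x ∀y (Rxy → Ryx).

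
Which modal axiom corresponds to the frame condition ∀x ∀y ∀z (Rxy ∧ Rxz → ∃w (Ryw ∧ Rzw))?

The condition is convergence. The .2 schema ◇□q → □◇q defines it.

◇□q → □◇q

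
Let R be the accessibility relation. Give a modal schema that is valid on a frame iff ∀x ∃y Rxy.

The condition is seriality. The D schema □ψ → ◇ψ defines it.
Suppose □ψ→◇ψ is valid. At any x set V(ψ)=W. Then □ψ at x, so ◇ψ at x, so x has a successor.

□ψ → ◇ψ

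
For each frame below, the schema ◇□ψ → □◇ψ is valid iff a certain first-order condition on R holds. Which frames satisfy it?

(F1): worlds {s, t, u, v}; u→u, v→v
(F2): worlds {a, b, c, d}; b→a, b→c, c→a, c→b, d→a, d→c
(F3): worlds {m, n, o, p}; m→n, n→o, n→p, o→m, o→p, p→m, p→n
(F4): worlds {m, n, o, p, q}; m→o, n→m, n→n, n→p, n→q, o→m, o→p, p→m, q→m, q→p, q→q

(F1)

Frame correspondent (Sahlqvist): ∀x ∀y ∀z (Rxy ∧ Rxz → ∃w (Ryw ∧ Rzw)) — i.e. convergence.
(F1): satisfies the condition.
(F2): fails — Rbc and Rba but c and a have no common successor.
(F3): fails — Rpm and Rpn but m and n have no common successor.
(F4): fails — Rnn and Rnm but n and m have no common successor.
Valid on: (F1).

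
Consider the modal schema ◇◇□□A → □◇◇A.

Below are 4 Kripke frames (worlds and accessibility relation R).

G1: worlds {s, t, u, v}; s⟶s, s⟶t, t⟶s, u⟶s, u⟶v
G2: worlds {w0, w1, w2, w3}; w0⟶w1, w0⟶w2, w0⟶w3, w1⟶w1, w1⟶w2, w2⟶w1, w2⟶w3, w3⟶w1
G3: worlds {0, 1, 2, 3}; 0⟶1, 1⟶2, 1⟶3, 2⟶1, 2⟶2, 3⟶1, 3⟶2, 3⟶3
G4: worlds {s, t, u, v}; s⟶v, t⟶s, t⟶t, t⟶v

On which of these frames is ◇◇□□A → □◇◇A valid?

The schema corresponds to a generalized confluence (Geach) condition: ∀x ∀y ∀z ((xR²y ∧ xRz) → ∃w (yR²w ∧ zR²w)).
G1: fails — uR²s, uRv but no w with sR²w and vR²w.
G2: holds.
G3: holds.
G4: fails — tR²s, tRs but no w with sR²w and sR²w.

G2, G3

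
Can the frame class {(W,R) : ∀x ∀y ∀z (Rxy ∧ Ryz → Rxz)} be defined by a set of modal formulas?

The condition is transitivity. A defining modal formula is □p → □□p.

Yes — defined by □p → □□p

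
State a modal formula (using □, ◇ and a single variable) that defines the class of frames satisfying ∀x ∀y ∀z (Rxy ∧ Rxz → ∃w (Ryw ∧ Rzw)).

The condition is convergence. The .2 schema ◇□p → □◇p defines it.
Suppose ◇□p→□◇p is valid. Take Rxy, Rxz and set V(p)={w : Ryw}. Then □p at y so ◇□p at x, so □◇p at x, so ◇p at z, giving w with Rzw and Ryw.

◇□p → □◇p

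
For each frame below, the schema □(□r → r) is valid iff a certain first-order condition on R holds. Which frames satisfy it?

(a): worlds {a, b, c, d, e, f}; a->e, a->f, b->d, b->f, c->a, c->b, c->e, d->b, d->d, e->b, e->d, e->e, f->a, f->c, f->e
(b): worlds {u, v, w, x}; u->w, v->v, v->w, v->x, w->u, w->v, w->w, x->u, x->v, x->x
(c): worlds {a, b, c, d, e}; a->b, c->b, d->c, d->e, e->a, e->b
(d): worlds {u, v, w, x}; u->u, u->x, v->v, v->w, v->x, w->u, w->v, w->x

none

The schema corresponds to shift-reflexivity: ∀x ∀y (Rxy → Ryy).
(a): fails — Reb but not Rbb.
(b): fails — Rwu but not Ruu.
(c): fails — Reb but not Rbb.
(d): fails — Rwx but not Rxx.
Valid on no frame.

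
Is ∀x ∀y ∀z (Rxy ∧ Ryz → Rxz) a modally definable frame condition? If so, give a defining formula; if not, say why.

Yes: it is transitivity, defined by the 4 schema □r → □□r.
Suppose □r→□□r is valid. Take Rxy, Ryz and set V(r)={w : Rxw}. Then □r at x, so □□r at x, so □r at y, so r at z, i.e. Rxz.

Yes, by □r → □□r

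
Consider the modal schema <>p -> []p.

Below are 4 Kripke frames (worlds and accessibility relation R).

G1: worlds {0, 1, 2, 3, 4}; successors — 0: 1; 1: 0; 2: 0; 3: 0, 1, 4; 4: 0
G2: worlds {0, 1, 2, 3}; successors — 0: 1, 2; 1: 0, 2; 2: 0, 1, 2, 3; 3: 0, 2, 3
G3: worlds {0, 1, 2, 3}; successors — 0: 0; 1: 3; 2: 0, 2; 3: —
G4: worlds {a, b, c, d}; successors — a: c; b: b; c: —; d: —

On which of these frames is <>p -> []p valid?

This is the axiom for partial functionality; its first-order frame correspondent is forall x forall y forall z (Rxy & Rxz -> y = z).
G1: fails — 3 sees both 0 and 1.
G2: fails — 0 sees both 1 and 2.
G3: fails — 2 sees both 0 and 2.
G4: ✓.

G4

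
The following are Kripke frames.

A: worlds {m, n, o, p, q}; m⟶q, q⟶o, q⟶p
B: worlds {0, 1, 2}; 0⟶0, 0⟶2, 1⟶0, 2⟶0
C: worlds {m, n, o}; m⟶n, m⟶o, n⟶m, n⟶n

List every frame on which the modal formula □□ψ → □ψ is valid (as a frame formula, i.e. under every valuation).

The schema corresponds to density: ∀x ∀y (Rxy → ∃z (Rxz ∧ Rzy)).
A: fails — Rmq but no z with Rmz and Rzq.
B: ✓.
C: fails — Rmo but no z with Rmz and Rzo.

B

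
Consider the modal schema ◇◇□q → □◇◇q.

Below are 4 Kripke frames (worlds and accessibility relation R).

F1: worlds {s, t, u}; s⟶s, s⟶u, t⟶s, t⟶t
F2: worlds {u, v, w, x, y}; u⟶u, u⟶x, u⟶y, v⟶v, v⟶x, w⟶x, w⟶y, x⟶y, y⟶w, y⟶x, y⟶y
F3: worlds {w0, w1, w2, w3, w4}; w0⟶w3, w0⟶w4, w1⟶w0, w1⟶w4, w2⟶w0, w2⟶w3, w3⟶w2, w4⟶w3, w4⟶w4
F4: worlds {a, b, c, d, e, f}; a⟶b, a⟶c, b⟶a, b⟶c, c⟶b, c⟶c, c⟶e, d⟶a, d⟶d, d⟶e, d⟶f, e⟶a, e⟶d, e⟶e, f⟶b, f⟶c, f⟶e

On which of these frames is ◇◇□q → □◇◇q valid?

F2, F4

Frame correspondent (Sahlqvist): ∀x ∀y ∀z ((xR²y ∧ xRz) → ∃w (yRw ∧ zR²w)) — i.e. a generalized confluence (Geach) condition.
F1: fails — sR²s, sRu but no w with sRw and uR²w.
F2: holds.
F3: fails — w0R²w3, w0Rw3 but no w with w3Rw and w3R²w.
F4: holds.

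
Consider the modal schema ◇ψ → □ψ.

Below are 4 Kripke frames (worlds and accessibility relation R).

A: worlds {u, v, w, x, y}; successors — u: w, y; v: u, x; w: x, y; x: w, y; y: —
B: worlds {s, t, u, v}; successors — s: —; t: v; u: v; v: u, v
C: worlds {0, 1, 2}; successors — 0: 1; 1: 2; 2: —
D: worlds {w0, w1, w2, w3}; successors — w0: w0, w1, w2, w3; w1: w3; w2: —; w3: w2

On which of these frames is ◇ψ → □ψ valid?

Frame correspondent (Sahlqvist): ∀x ∀y ∀z (Rxy ∧ Rxz → y = z) — i.e. partial functionality.
A: fails — u sees both w and y.
B: fails — v sees both u and v.
C: holds.
D: fails — w0 sees both w0 and w1.
Valid on: C.

C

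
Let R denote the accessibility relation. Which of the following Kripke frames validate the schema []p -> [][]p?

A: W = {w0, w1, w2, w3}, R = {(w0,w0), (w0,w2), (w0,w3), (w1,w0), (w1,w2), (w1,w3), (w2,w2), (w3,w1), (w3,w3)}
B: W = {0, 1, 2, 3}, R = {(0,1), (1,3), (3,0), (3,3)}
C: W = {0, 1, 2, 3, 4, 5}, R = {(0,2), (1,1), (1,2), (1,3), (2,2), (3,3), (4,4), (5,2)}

The schema corresponds to transitivity: forall x forall y forall z (Rxy & Ryz -> Rxz).
A: fails — Rw3w1 and Rw1w2 but not Rw3w2.
B: fails — R01 and R13 but not R03.
C: satisfies the condition.
Valid on: C.

C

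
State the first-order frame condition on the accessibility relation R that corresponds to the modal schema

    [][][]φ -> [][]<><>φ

forall x forall z (x R^2 z -> exists w (x R^3 w & z R^2 w))

This is a Sahlqvist (Geach-type) schema ◇^0□^3φ → □^2◇^2φ.
Minimal-valuation argument: fix x; take any y with xR^0y and any z with xR^2z. Set V(φ) to the set of worlds R-reachable from y in exactly 3 steps. Then □^3φ holds at y, so the antecedent holds at x; validity forces ◇^2φ at z, giving a w with zR^2w and yR^3w.
First-order correspondent: forall x forall z (x R^2 z -> exists w (x R^3 w & z R^2 w)).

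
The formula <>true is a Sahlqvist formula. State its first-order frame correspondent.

seriality

◇⊤ holds at w iff w has a successor, so frame-validity of ◇⊤ is exactly seriality. Equivalently via □p → ◇p:
Suppose □p→◇p is valid. At any x set V(p)=W. Then □p at x, so ◇p at x, so x has a successor.
The converse is a direct semantic check.
So the correspondent is seriality.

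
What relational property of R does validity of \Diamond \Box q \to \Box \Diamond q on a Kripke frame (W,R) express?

Suppose ◇□q→□◇q is valid. Take Rxy, Rxz and set V(q)={w : Ryw}. Then □q at y so ◇□q at x, so □◇q at x, so ◇q at z, giving w with Rzw and Ryw.

Convergence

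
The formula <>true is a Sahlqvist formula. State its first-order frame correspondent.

Seriality

◇⊤ holds at w iff w has a successor, so frame-validity of ◇⊤ is exactly seriality. Equivalently via □φ → ◇φ:
Suppose □φ→◇φ is valid. At any x set V(φ)=W. Then □φ at x, so ◇φ at x, so x has a successor.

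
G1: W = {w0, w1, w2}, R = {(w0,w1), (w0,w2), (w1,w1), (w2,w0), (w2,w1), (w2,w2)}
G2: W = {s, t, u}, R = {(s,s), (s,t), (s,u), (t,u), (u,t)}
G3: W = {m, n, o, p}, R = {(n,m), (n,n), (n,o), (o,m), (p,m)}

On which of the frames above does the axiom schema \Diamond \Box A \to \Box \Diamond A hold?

The schema corresponds to convergence: \forall x \forall y \forall z (Rxy \wedge Rxz \to \exists w (Ryw \wedge Rzw)).
G1: ✓.
G2: fails — Rsu and Rst but u and t have no common successor.
G3: fails — Rnn and Rnm but n and m have no common successor.

G1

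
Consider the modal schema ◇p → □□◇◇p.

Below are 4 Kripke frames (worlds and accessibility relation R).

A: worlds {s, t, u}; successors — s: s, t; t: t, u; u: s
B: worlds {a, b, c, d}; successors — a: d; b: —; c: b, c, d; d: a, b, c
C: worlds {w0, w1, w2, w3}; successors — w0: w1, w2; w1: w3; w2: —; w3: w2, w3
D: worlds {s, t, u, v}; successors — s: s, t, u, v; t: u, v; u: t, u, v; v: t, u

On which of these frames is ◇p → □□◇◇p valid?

none

This is the axiom for a generalized confluence (Geach) condition; its first-order frame correspondent is ∀x ∀y ∀z ((xRy ∧ xR²z) → ∃w (y = w ∧ zR²w)).
A: fails — tRu, tR²u but no w with u=w and uR²w.
B: fails — aRd, aR²a but no w with d=w and aR²w.
C: fails — w0Rw1, w0R²w3 but no w with w1=w and w3R²w.
D: fails — sRs, sR²t but no w with s=w and tR²w.
Valid on no frame.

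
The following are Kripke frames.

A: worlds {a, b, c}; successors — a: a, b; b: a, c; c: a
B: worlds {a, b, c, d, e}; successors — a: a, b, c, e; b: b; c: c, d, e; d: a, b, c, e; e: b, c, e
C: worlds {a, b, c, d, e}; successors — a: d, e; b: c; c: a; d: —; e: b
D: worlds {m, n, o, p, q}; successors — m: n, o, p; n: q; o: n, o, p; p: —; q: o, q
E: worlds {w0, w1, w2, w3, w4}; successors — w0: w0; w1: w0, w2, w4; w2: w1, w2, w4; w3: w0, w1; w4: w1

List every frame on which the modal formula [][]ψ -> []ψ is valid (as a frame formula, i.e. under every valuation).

B, D

The schema corresponds to density: forall x forall y (Rxy -> exists z (Rxz & Rzy)).
A: fails — Rbc but no z with Rbz and Rzc.
B: ✓.
C: fails — Rbc but no z with Rbz and Rzc.
D: ✓.
E: fails — Rw3w1 but no z with Rw3z and Rzw1.
Valid on: B, D.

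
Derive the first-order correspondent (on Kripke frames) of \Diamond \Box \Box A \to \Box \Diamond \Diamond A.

\forall x \forall y \forall z ((xRy \wedge xRz) \to \exists w (y R^2 w \wedge z R^2 w))

This is a Sahlqvist (Geach-type) schema ◇^1□^2A → □^1◇^2A.
Minimal-valuation argument: fix x; take any y with xR^1y and any z with xR^1z. Set V(A) to the set of worlds R-reachable from y in exactly 2 steps. Then □^2A holds at y, so the antecedent holds at x; validity forces ◇^2A at z, giving a w with zR^2w and yR^2w.
First-order correspondent: \forall x \forall y \forall z ((xRy \wedge xRz) \to \exists w (y R^2 w \wedge z R^2 w)).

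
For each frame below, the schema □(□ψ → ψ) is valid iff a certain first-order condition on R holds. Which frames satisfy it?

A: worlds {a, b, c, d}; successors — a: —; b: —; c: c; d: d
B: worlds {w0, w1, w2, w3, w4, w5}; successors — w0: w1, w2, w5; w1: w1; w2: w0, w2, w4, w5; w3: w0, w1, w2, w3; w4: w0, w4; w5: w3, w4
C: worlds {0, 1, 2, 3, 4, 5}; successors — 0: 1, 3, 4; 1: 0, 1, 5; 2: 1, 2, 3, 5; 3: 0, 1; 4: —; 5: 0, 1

The schema corresponds to shift-reflexivity: ∀x ∀y (Rxy → Ryy).
A: holds.
B: fails — Rw3w0 but not Rw0w0.
C: fails — R10 but not R00.
Valid on: A.

A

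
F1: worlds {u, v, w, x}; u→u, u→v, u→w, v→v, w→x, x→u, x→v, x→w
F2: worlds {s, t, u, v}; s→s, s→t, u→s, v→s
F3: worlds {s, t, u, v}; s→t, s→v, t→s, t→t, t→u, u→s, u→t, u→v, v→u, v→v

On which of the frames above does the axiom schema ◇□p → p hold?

This is the axiom for symmetry; its first-order frame correspondent is ∀x ∀y (Rxy → Ryx).
F1: fails — Ruv but not Rvu.
F2: fails — Rus but not Rsu.
F3: fails — Rus but not Rsu.
Valid on no frame.

none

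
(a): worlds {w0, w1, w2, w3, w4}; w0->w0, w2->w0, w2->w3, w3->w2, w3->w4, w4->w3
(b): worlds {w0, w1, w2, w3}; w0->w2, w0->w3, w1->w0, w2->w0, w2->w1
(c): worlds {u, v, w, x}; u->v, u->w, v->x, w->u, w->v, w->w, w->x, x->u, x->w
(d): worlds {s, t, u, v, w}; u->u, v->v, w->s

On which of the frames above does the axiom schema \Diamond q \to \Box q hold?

(d)

Frame correspondent (Sahlqvist): \forall x \forall y \forall z (Rxy \wedge Rxz \to y = z) — i.e. partial functionality.
(a): fails — w2 sees both w0 and w3.
(b): fails — w0 sees both w2 and w3.
(c): fails — u sees both v and w.
(d): holds.
Valid on: (d).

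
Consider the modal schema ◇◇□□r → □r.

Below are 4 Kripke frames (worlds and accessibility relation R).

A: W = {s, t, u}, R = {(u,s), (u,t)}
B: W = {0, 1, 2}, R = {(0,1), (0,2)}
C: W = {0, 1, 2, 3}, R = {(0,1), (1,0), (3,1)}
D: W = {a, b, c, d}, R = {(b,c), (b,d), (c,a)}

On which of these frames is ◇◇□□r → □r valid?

The schema corresponds to a generalized confluence (Geach) condition: ∀x ∀y ∀z ((xR²y ∧ xRz) → ∃w (yR²w ∧ z = w)).
A: holds.
B: holds.
C: fails — 0R²0, 0R1 but no w with 0R²w and 1=w.
D: fails — bR²a, bRc but no w with aR²w and c=w.

A, B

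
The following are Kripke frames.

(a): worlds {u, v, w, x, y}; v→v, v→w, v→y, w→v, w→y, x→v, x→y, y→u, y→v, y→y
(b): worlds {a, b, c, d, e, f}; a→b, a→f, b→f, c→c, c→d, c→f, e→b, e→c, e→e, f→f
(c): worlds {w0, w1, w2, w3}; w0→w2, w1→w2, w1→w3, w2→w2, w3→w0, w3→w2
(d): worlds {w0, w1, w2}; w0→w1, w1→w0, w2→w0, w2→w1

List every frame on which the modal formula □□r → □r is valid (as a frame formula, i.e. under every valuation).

(a)

Frame correspondent (Sahlqvist): ∀x ∀y (Rxy → ∃z (Rxz ∧ Rzy)) — i.e. density.
(a): ✓.
(b): fails — Rab but no z with Raz and Rzb.
(c): fails — Rw3w0 but no z with Rw3z and Rzw0.
(d): fails — Rw0w1 but no z with Rw0z and Rzw1.
Valid on: (a).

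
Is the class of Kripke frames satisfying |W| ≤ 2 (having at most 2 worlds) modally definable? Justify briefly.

Not modally definable

If a class were modally definable it would be closed under disjoint unions (Goldblatt–Thomason).
Any modal formula valid on each of 3 disjoint one-world frames is valid on their disjoint union (validity is preserved under disjoint unions). Each one-world frame has |W|=1≤2, but the union has |W|=3.
Hence having at most 2 worlds is not modally definable.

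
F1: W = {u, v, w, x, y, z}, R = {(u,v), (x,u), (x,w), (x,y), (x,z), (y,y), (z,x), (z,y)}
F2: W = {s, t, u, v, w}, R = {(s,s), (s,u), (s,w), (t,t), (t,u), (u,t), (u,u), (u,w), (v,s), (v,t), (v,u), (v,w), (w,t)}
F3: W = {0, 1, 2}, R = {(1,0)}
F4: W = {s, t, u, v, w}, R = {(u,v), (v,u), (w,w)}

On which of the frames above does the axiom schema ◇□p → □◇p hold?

F4

The schema corresponds to convergence: ∀x ∀y ∀z (Rxy ∧ Rxz → ∃w (Ryw ∧ Rzw)).
F1: fails — Ruv and Ruv but v and v have no common successor.
F2: fails — Rsw and Rss but w and s have no common successor.
F3: fails — R10 and R10 but 0 and 0 have no common successor.
F4: ✓.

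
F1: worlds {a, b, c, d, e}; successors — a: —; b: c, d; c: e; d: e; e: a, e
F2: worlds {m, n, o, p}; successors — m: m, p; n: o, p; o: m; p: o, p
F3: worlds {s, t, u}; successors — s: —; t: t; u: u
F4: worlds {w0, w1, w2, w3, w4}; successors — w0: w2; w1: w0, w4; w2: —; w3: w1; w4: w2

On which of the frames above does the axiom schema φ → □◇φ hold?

F3

This is the axiom for symmetry; its first-order frame correspondent is ∀x ∀y (Rxy → Ryx).
F1: fails — Rbc but not Rcb.
F2: fails — Rom but not Rmo.
F3: ✓.
F4: fails — Rw1w0 but not Rw0w1.
Valid on: F3.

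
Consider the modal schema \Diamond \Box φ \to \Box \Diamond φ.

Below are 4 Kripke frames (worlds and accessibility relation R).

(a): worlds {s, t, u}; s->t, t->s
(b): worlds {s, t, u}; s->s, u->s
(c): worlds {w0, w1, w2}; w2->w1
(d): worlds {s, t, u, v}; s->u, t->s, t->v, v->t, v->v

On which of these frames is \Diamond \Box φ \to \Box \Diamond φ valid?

(a), (b)

This is the axiom for convergence; its first-order frame correspondent is \forall x \forall y \forall z (Rxy \wedge Rxz \to \exists w (Ryw \wedge Rzw)).
(a): satisfies the condition.
(b): satisfies the condition.
(c): fails — Rw2w1 and Rw2w1 but w1 and w1 have no common successor.
(d): fails — Rsu and Rsu but u and u have no common successor.
Valid on: (a), (b).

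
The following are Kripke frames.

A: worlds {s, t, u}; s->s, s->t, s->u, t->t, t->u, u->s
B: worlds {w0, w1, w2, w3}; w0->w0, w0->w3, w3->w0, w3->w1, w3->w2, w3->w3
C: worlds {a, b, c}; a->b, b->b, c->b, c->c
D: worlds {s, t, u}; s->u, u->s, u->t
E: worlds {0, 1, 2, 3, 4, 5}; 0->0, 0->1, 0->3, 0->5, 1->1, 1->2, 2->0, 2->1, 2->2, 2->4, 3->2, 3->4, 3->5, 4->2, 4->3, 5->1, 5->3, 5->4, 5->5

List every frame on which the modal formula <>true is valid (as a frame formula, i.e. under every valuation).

Frame correspondent (Sahlqvist): forall x exists y Rxy — i.e. seriality.
A: holds.
B: fails — world w1 has no successor.
C: holds.
D: fails — world t has no successor.
E: holds.

A, C, E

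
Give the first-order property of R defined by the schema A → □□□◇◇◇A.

This is a Sahlqvist (Geach-type) schema ◇^0□^0A → □^3◇^3A.
Minimal-valuation argument: fix x; take any y with xR^0y and any z with xR^3z. Set V(A) to the set of worlds R-reachable from y in exactly 0 steps. Then □^0A holds at y, so the antecedent holds at x; validity forces ◇^3A at z, giving a w with zR^3w and yR^0w.
First-order correspondent: ∀x ∀z (xR³z → ∃w (x = w ∧ zR³w)).

∀x ∀z (xR³z → ∃w (x = w ∧ zR³w))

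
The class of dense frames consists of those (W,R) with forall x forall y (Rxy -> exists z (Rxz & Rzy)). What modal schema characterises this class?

This is density; the standard corresponding axiom is C4: □□p → □p.
Suppose □□p→□p is valid. Take Rxy and set V(p)={w : xR²w}. Then □□p at x, so □p at x, so p at y, i.e. ∃z(Rxz∧Rzy).

□□p → □p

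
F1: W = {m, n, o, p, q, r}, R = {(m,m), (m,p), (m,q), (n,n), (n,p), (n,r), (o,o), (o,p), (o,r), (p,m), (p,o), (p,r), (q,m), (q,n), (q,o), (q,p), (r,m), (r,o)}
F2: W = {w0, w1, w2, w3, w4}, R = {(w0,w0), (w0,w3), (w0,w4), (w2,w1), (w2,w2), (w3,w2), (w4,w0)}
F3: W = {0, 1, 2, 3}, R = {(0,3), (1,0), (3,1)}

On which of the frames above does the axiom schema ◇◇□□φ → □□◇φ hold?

This is the axiom for a generalized confluence (Geach) condition; its first-order frame correspondent is ∀x ∀y ∀z ((xR²y ∧ xR²z) → ∃w (yR²w ∧ zRw)).
F1: holds.
F2: fails — w0R²w2, w0R²w0 but no w with w2R²w and w0Rw.
F3: fails — 0R²1, 0R²1 but no w with 1R²w and 1Rw.

F1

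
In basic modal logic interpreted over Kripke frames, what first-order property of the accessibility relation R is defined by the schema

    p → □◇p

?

Symmetry

Suppose p→□◇p is valid. Take Rxy and set V(p)={x}. Then p at x, so □◇p at x, so ◇p at y, so some z with Ryz has p; z=x, i.e. Ryx.
Conversely, on a frame with symmetry the schema holds at every world under every valuation.
So the correspondent is symmetry.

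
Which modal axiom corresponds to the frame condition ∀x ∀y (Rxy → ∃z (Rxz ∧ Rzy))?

A defining formula is □□s → □s (the C4 axiom).
Suppose □□s→□s is valid. Take Rxy and set V(s)={w : xR²w}. Then □□s at x, so □s at x, so s at y, i.e. ∃z(Rxz∧Rzy).

□□s → □s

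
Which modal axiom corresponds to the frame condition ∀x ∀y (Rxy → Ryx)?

The condition is symmetry. The B schema r → □◇r defines it.
Suppose r→□◇r is valid. Take Rxy and set V(r)={x}. Then r at x, so □◇r at x, so ◇r at y, so some z with Ryz has r; z=x, i.e. Ryx.

r → □◇r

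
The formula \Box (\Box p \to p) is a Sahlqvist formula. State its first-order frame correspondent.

Suppose □(□p→p) is valid. Take Rxy and set V(p)={w : Ryw}. Then at y, □p holds; since □(□p→p) at x, □p→p at y, so p at y, i.e. Ryy.

shift-reflexivity: \forall x \forall y (Rxy \to Ryy)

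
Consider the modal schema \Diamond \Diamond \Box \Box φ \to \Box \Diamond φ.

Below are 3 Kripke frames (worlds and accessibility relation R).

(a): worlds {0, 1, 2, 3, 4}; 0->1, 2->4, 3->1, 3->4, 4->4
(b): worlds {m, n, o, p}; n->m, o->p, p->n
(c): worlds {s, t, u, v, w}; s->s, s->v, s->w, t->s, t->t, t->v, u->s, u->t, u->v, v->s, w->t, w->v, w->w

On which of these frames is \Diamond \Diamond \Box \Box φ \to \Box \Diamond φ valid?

This is the axiom for a generalized confluence (Geach) condition; its first-order frame correspondent is \forall x \forall y \forall z ((x R^2 y \wedge xRz) \to \exists w (y R^2 w \wedge zRw)).
(a): fails — 3R²4, 3R1 but no w with 4R²w and 1Rw.
(b): fails — oR²n, oRp but no w with nR²w and pRw.
(c): condition met.
Valid on: (c).

(c)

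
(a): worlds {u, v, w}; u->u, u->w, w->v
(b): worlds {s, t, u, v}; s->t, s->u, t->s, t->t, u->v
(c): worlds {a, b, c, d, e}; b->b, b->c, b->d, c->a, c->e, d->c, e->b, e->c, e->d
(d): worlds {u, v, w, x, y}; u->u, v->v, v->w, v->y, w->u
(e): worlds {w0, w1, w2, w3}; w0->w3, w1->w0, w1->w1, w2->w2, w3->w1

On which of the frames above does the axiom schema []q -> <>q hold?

This is the axiom for seriality; its first-order frame correspondent is forall x exists y Rxy.
(a): fails — world v has no successor.
(b): fails — world v has no successor.
(c): fails — world a has no successor.
(d): fails — world x has no successor.
(e): ✓.
Valid on: (e).

(e)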